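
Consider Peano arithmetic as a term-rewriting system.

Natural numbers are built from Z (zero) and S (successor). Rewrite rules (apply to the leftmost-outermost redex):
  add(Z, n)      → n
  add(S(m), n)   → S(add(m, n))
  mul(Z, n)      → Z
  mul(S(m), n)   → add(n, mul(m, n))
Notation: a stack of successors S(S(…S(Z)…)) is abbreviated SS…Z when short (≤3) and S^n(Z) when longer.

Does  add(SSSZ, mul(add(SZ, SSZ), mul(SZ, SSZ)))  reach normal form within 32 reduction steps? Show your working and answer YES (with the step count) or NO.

Answer: NO — after 32 steps the term is S(S(S(S(S(S(S(S(S(add(Z, mul(Z, mul(SZ, SSZ)))))))))))), not yet normal

Reduction:
  start: add(SSSZ, mul(add(SZ, SSZ), mul(SZ, SSZ)))
  step 1: S(add(SSZ, mul(add(SZ, SSZ), mul(SZ, SSZ))))
  step 2: S(S(add(SZ, mul(add(SZ, SSZ), mul(SZ, SSZ)))))
  step 3: S(S(S(add(Z, mul(add(SZ, SSZ), mul(SZ, SSZ))))))
  step 4: S(S(S(mul(add(SZ, SSZ), mul(SZ, SSZ)))))
  step 5: S(S(S(mul(S(add(Z, SSZ)), mul(SZ, SSZ)))))
  step 6: S(S(S(add(mul(SZ, SSZ), mul(add(Z, SSZ), mul(SZ, SSZ))))))
  step 7: S(S(S(add(add(SSZ, mul(Z, SSZ)), mul(add(Z, SSZ), mul(SZ, SSZ))))))
  step 8: S(S(S(add(S(add(SZ, mul(Z, SSZ))), mul(add(Z, SSZ), mul(SZ, SSZ))))))
  step 9: S(S(S(S(add(add(SZ, mul(Z, SSZ)), mul(add(Z, SSZ), mul(SZ, SSZ)))))))
  step 10: S(S(S(S(add(S(add(Z, mul(Z, SSZ))), mul(add(Z, SSZ), mul(SZ, SSZ)))))))
  step 11: S(S(S(S(S(add(add(Z, mul(Z, SSZ)), mul(add(Z, SSZ), mul(SZ, SSZ))))))))
  step 12: S(S(S(S(S(add(mul(Z, SSZ), mul(add(Z, SSZ), mul(SZ, SSZ))))))))
  step 13: S(S(S(S(S(add(Z, mul(add(Z, SSZ), mul(SZ, SSZ))))))))
  step 14: S(S(S(S(S(mul(add(Z, SSZ), mul(SZ, SSZ)))))))
  step 15: S(S(S(S(S(mul(SSZ, mul(SZ, SSZ)))))))
  step 16: S(S(S(S(S(add(mul(SZ, SSZ), mul(SZ, mul(SZ, SSZ))))))))
  step 17: S(S(S(S(S(add(add(SSZ, mul(Z, SSZ)), mul(SZ, mul(SZ, SSZ))))))))
  step 18: S(S(S(S(S(add(S(add(SZ, mul(Z, SSZ))), mul(SZ, mul(SZ, SSZ))))))))
  step 19: S(S(S(S(S(S(add(add(SZ, mul(Z, SSZ)), mul(SZ, mul(SZ, SSZ)))))))))
  step 20: S(S(S(S(S(S(add(S(add(Z, mul(Z, SSZ))), mul(SZ, mul(SZ, SSZ)))))))))
  step 21: S(S(S(S(S(S(S(add(add(Z, mul(Z, SSZ)), mul(SZ, mul(SZ, SSZ))))))))))
  step 22: S(S(S(S(S(S(S(add(mul(Z, SSZ), mul(SZ, mul(SZ, SSZ))))))))))
  step 23: S(S(S(S(S(S(S(add(Z, mul(SZ, mul(SZ, SSZ))))))))))
  step 24: S(S(S(S(S(S(S(mul(SZ, mul(SZ, SSZ)))))))))
  step 25: S(S(S(S(S(S(S(add(mul(SZ, SSZ), mul(Z, mul(SZ, SSZ))))))))))
  step 26: S(S(S(S(S(S(S(add(add(SSZ, mul(Z, SSZ)), mul(Z, mul(SZ, SSZ))))))))))
  step 27: S(S(S(S(S(S(S(add(S(add(SZ, mul(Z, SSZ))), mul(Z, mul(SZ, SSZ))))))))))
  step 28: S(S(S(S(S(S(S(S(add(add(SZ, mul(Z, SSZ)), mul(Z, mul(SZ, SSZ)))))))))))
  step 29: S(S(S(S(S(S(S(S(add(S(add(Z, mul(Z, SSZ))), mul(Z, mul(SZ, SSZ)))))))))))
  step 30: S(S(S(S(S(S(S(S(S(add(add(Z, mul(Z, SSZ)), mul(Z, mul(SZ, SSZ))))))))))))
  step 31: S(S(S(S(S(S(S(S(S(add(mul(Z, SSZ), mul(Z, mul(SZ, SSZ))))))))))))
  step 32: S(S(S(S(S(S(S(S(S(add(Z, mul(Z, mul(SZ, SSZ))))))))))))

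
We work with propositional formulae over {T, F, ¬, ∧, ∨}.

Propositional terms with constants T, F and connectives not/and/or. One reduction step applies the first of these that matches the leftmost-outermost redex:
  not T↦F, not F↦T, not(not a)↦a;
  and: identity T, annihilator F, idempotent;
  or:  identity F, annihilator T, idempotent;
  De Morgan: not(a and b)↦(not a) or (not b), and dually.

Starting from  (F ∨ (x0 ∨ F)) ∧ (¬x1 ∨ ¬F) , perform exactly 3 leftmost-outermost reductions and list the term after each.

Answer: after 3 steps: x0 ∧ (¬x1 ∨ T)

Reduction:
  start: (F ∨ (x0 ∨ F)) ∧ (¬x1 ∨ ¬F)
  [1] (x0 ∨ F) ∧ (¬x1 ∨ ¬F)
  [2] x0 ∧ (¬x1 ∨ ¬F)
  [3] x0 ∧ (¬x1 ∨ T)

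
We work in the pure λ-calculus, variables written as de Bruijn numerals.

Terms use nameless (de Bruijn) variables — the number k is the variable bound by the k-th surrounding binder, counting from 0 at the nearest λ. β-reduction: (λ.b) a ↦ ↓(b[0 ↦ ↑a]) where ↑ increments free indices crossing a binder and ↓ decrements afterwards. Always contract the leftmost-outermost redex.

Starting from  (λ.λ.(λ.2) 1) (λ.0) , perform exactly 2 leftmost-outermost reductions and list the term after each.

Answer: after 2 steps: λ.λ.0

Reduction:
  start: (λ.λ.(λ.2) 1) (λ.0)
  [1] λ.(λ.λ.0) (λ.0)
  [2] λ.λ.0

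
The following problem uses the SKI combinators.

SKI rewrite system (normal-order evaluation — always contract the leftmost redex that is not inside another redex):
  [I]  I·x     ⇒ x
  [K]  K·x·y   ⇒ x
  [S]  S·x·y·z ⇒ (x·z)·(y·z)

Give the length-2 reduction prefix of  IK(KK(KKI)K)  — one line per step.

  start: IK(KK(KKI)K)
  step 1: K(KK(KKI)K)
  step 2: K(KK)

Answer: after 2 steps: K(KK)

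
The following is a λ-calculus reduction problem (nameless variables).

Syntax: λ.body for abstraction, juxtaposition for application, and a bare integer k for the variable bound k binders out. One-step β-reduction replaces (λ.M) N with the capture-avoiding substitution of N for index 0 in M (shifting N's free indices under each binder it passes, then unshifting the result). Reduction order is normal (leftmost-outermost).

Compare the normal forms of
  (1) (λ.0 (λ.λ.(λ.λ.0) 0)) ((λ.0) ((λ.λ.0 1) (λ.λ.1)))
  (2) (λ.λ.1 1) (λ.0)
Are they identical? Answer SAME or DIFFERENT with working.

Answer: SAME — A ⇓ λ.λ.0, B ⇓ λ.λ.0

Working:
Term A:
  start: (λ.0 (λ.λ.(λ.λ.0) 0)) ((λ.0) ((λ.λ.0 1) (λ.λ.1)))
  step 1: (λ.0) ((λ.λ.0 1) (λ.λ.1)) (λ.λ.(λ.λ.0) 0)
  step 2: (λ.λ.0 1) (λ.λ.1) (λ.λ.(λ.λ.0) 0)
  step 3: (λ.0 (λ.λ.1)) (λ.λ.(λ.λ.0) 0)
  step 4: (λ.λ.(λ.λ.0) 0) (λ.λ.1)
  step 5: λ.(λ.λ.0) 0
  step 6: λ.λ.0

Term B:
  start: (λ.λ.1 1) (λ.0)
  step 1: λ.(λ.0) (λ.0)
  step 2: λ.λ.0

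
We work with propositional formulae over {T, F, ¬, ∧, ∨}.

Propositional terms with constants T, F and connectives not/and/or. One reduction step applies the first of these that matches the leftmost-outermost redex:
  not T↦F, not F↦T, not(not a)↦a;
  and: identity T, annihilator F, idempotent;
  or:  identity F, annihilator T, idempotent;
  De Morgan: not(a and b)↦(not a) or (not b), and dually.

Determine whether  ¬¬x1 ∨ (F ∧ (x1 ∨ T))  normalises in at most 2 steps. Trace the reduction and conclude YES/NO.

Answer: NO — after 2 steps the term is x1 ∨ F, not yet normal

Reduction:
  start: ¬¬x1 ∨ (F ∧ (x1 ∨ T))
  [1] x1 ∨ (F ∧ (x1 ∨ T))
  [2] x1 ∨ F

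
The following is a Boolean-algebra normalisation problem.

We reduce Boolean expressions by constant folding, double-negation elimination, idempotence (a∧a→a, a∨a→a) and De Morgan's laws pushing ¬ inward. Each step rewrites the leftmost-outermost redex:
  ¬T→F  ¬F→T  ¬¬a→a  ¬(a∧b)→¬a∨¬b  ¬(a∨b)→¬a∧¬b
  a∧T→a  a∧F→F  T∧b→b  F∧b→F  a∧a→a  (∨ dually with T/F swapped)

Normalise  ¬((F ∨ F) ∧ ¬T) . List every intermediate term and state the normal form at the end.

Answer: normal form = T  (in 5 steps)

Derivation:
  start: ¬((F ∨ F) ∧ ¬T)
  →1  ¬(F ∨ F) ∨ ¬¬T
  →2  (¬F ∧ ¬F) ∨ ¬¬T
  →3  ¬F ∨ ¬¬T
  →4  T ∨ ¬¬T
  →5  T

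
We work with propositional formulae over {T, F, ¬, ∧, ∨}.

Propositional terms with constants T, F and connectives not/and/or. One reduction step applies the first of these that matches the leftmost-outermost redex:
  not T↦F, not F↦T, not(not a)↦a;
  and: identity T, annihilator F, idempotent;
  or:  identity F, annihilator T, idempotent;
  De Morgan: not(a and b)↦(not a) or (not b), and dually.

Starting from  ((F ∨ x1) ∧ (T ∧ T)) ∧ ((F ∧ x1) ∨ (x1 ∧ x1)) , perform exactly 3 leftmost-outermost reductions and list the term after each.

Answer: after 3 steps: x1 ∧ ((F ∧ x1) ∨ (x1 ∧ x1))

Derivation:
  start: ((F ∨ x1) ∧ (T ∧ T)) ∧ ((F ∧ x1) ∨ (x1 ∧ x1))
  step 1: (x1 ∧ (T ∧ T)) ∧ ((F ∧ x1) ∨ (x1 ∧ x1))
  step 2: (x1 ∧ T) ∧ ((F ∧ x1) ∨ (x1 ∧ x1))
  step 3: x1 ∧ ((F ∧ x1) ∨ (x1 ∧ x1))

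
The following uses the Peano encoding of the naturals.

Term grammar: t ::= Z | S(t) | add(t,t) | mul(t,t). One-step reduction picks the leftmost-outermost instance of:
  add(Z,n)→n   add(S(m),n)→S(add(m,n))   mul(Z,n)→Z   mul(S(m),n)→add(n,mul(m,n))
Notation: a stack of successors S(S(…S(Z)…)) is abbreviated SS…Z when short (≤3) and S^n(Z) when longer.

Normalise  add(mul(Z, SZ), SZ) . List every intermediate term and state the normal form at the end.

Answer: normal form = SZ  (in 2 steps)

Working:
  start: add(mul(Z, SZ), SZ)
  →1  add(Z, SZ)
  →2  SZ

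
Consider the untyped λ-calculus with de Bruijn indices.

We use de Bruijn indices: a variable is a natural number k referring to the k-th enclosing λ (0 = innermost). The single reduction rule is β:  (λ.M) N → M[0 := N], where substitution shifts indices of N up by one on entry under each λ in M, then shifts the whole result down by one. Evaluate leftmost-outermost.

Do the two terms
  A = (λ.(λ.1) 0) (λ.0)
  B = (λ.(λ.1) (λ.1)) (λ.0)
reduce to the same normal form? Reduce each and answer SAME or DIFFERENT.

Term A:
  start: (λ.(λ.1) 0) (λ.0)
  step 1: (λ.λ.0) (λ.0)
  step 2: λ.0

Term B:
  start: (λ.(λ.1) (λ.1)) (λ.0)
  step 1: (λ.λ.0) (λ.λ.0)
  step 2: λ.0

Answer: SAME — A ⇓ λ.0, B ⇓ λ.0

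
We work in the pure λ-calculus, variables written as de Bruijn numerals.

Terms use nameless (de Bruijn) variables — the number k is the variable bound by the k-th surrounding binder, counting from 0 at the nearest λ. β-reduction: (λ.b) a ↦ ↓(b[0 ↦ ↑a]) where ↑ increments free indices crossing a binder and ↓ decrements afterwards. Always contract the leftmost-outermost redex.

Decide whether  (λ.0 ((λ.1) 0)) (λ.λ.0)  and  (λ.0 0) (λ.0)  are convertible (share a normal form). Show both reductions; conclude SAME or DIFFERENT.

Answer: SAME — A ⇓ λ.0, B ⇓ λ.0

Reduction:
Term A:
  start: (λ.0 ((λ.1) 0)) (λ.λ.0)
  step 1: (λ.λ.0) ((λ.λ.λ.0) (λ.λ.0))
  step 2: λ.0

Term B:
  start: (λ.0 0) (λ.0)
  step 1: (λ.0) (λ.0)
  step 2: λ.0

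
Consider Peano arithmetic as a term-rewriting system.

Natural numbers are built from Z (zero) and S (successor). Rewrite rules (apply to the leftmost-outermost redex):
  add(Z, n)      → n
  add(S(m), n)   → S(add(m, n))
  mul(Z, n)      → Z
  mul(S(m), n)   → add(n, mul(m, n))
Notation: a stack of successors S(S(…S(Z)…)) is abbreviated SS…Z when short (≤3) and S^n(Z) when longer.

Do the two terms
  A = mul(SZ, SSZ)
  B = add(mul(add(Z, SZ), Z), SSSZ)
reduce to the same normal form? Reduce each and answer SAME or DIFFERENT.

Answer: DIFFERENT — A ⇓ SSZ, B ⇓ SSSZ

Reduction:
Term A:
  start: mul(SZ, SSZ)
  [1] add(SSZ, mul(Z, SSZ))
  [2] S(add(SZ, mul(Z, SSZ)))
  [3] S(S(add(Z, mul(Z, SSZ))))
  [4] S(S(mul(Z, SSZ)))
  [5] SSZ

Term B:
  start: add(mul(add(Z, SZ), Z), SSSZ)
  [1] add(mul(SZ, Z), SSSZ)
  [2] add(add(Z, mul(Z, Z)), SSSZ)
  [3] add(mul(Z, Z), SSSZ)
  [4] add(Z, SSSZ)
  [5] SSSZ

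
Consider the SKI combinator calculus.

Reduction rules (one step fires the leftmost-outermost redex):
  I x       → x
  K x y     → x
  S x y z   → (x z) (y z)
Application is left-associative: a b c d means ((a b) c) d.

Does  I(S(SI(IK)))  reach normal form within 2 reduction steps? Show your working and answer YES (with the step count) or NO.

Answer: YES — reaches normal form S(SIK) in 2 ≤ 2 steps

Working:
  start: I(S(SI(IK)))
  →1  S(SI(IK))
  →2  S(SIK)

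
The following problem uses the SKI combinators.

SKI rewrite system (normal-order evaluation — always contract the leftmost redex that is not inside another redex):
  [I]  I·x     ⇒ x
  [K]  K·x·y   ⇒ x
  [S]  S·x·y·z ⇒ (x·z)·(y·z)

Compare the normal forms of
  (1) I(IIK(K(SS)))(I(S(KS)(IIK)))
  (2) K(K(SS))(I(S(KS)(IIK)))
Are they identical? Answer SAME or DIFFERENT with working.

Answer: SAME — A ⇓ K(SS), B ⇓ K(SS)

Reduction:
Term A:
  start: I(IIK(K(SS)))(I(S(KS)(IIK)))
  →1  IIK(K(SS))(I(S(KS)(IIK)))
  →2  IK(K(SS))(I(S(KS)(IIK)))
  →3  K(K(SS))(I(S(KS)(IIK)))
  →4  K(SS)

Term B:
  start: K(K(SS))(I(S(KS)(IIK)))
  →1  K(SS)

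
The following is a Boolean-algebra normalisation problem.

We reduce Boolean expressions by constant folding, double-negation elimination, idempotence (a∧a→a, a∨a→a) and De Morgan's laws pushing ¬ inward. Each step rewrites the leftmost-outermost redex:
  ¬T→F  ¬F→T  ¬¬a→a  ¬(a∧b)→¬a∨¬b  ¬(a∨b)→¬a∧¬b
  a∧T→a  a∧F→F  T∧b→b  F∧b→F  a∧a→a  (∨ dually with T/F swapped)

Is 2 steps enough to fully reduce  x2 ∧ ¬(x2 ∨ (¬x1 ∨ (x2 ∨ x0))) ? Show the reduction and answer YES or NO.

Answer: NO — after 2 steps the term is x2 ∧ (¬x2 ∧ (¬¬x1 ∧ ¬(x2 ∨ x0))), not yet normal

Working:
  start: x2 ∧ ¬(x2 ∨ (¬x1 ∨ (x2 ∨ x0)))
  step 1: x2 ∧ (¬x2 ∧ ¬(¬x1 ∨ (x2 ∨ x0)))
  step 2: x2 ∧ (¬x2 ∧ (¬¬x1 ∧ ¬(x2 ∨ x0)))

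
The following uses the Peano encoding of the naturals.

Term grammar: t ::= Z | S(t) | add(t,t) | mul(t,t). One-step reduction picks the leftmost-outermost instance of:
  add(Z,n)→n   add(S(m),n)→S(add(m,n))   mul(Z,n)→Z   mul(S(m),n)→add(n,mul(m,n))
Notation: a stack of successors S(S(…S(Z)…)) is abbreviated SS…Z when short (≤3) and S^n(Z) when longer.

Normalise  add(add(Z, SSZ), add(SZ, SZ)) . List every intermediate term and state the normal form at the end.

  start: add(add(Z, SSZ), add(SZ, SZ))
  step 1: add(SSZ, add(SZ, SZ))
  step 2: S(add(SZ, add(SZ, SZ)))
  step 3: S(S(add(Z, add(SZ, SZ))))
  step 4: S(S(add(SZ, SZ)))
  step 5: S(S(S(add(Z, SZ))))
  step 6: S^4(Z)

Answer: normal form = S^4(Z)  (in 6 steps)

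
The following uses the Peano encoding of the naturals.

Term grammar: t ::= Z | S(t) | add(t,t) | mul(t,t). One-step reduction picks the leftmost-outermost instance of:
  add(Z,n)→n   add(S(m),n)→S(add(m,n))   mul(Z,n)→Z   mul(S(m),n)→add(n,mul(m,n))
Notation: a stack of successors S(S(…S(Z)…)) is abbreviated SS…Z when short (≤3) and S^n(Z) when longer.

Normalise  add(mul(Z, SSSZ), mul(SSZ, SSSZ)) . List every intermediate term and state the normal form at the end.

  start: add(mul(Z, SSSZ), mul(SSZ, SSSZ))
  →1  add(Z, mul(SSZ, SSSZ))
  →2  mul(SSZ, SSSZ)
  →3  add(SSSZ, mul(SZ, SSSZ))
  →4  S(add(SSZ, mul(SZ, SSSZ)))
  →5  S(S(add(SZ, mul(SZ, SSSZ))))
  →6  S(S(S(add(Z, mul(SZ, SSSZ)))))
  →7  S(S(S(mul(SZ, SSSZ))))
  →8  S(S(S(add(SSSZ, mul(Z, SSSZ)))))
  →9  S(S(S(S(add(SSZ, mul(Z, SSSZ))))))
  →10  S(S(S(S(S(add(SZ, mul(Z, SSSZ)))))))
  →11  S(S(S(S(S(S(add(Z, mul(Z, SSSZ))))))))
  →12  S(S(S(S(S(S(mul(Z, SSSZ)))))))
  →13  S^6(Z)

Answer: normal form = S^6(Z)  (in 13 steps)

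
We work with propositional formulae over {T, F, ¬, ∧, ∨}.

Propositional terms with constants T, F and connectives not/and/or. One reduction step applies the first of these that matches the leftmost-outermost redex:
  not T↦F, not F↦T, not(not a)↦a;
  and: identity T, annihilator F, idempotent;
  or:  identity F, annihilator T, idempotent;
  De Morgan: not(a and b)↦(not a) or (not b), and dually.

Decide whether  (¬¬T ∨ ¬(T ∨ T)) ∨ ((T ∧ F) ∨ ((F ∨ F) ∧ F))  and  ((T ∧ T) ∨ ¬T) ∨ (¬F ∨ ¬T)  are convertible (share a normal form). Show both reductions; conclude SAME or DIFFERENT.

Term A:
  start: (¬¬T ∨ ¬(T ∨ T)) ∨ ((T ∧ F) ∨ ((F ∨ F) ∧ F))
  [1] (T ∨ ¬(T ∨ T)) ∨ ((T ∧ F) ∨ ((F ∨ F) ∧ F))
  [2] T ∨ ((T ∧ F) ∨ ((F ∨ F) ∧ F))
  [3] T

Term B:
  start: ((T ∧ T) ∨ ¬T) ∨ (¬F ∨ ¬T)
  [1] (T ∨ ¬T) ∨ (¬F ∨ ¬T)
  [2] T ∨ (¬F ∨ ¬T)
  [3] T

Answer: SAME — A ⇓ T, B ⇓ T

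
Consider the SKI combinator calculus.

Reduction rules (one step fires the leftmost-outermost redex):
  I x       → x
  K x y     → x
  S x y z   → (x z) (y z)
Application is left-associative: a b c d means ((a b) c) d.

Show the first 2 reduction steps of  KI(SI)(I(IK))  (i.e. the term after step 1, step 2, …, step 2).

  start: KI(SI)(I(IK))
  [1] I(I(IK))
  [2] I(IK)

Answer: after 2 steps: I(IK)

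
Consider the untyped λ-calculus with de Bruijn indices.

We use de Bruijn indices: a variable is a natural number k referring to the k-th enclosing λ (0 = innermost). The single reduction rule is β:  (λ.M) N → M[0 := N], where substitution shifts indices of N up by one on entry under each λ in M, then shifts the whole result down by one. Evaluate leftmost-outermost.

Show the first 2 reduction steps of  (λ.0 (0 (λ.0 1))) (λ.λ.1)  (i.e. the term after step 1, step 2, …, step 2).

Answer: after 2 steps: λ.(λ.λ.1) (λ.0 (λ.λ.1))

Working:
  start: (λ.0 (0 (λ.0 1))) (λ.λ.1)
  step 1: (λ.λ.1) ((λ.λ.1) (λ.0 (λ.λ.1)))
  step 2: λ.(λ.λ.1) (λ.0 (λ.λ.1))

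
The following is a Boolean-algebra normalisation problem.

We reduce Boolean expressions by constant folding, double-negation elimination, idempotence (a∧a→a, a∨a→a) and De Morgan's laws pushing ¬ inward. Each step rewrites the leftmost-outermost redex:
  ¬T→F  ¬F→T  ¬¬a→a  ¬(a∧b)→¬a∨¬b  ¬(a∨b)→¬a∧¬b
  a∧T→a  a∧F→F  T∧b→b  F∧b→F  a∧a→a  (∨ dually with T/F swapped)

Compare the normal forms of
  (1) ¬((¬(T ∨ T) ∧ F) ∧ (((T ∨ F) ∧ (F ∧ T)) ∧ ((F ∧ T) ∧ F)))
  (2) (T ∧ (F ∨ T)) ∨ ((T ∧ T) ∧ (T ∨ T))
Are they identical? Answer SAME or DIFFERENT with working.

Answer: SAME — A ⇓ T, B ⇓ T

Derivation:
Term A:
  start: ¬((¬(T ∨ T) ∧ F) ∧ (((T ∨ F) ∧ (F ∧ T)) ∧ ((F ∧ T) ∧ F)))
  [1] ¬(¬(T ∨ T) ∧ F) ∨ ¬(((T ∨ F) ∧ (F ∧ T)) ∧ ((F ∧ T) ∧ F))
  [2] (¬¬(T ∨ T) ∨ ¬F) ∨ ¬(((T ∨ F) ∧ (F ∧ T)) ∧ ((F ∧ T) ∧ F))
  [3] ((T ∨ T) ∨ ¬F) ∨ ¬(((T ∨ F) ∧ (F ∧ T)) ∧ ((F ∧ T) ∧ F))
  [4] (T ∨ ¬F) ∨ ¬(((T ∨ F) ∧ (F ∧ T)) ∧ ((F ∧ T) ∧ F))
  [5] T ∨ ¬(((T ∨ F) ∧ (F ∧ T)) ∧ ((F ∧ T) ∧ F))
  [6] T

Term B:
  start: (T ∧ (F ∨ T)) ∨ ((T ∧ T) ∧ (T ∨ T))
  [1] (F ∨ T) ∨ ((T ∧ T) ∧ (T ∨ T))
  [2] T ∨ ((T ∧ T) ∧ (T ∨ T))
  [3] T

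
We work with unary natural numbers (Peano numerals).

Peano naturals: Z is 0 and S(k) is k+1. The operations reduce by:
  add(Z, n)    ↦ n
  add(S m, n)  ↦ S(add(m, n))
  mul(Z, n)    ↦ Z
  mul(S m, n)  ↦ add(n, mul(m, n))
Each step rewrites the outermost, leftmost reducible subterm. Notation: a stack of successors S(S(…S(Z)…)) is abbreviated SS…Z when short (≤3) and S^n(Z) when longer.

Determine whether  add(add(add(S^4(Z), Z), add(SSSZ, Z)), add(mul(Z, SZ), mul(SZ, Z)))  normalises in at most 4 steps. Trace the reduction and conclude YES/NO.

Answer: NO — after 4 steps the term is S(add(add(S(add(SSZ, Z)), add(SSSZ, Z)), add(mul(Z, SZ), mul(SZ, Z)))), not yet normal

Working:
  start: add(add(add(S^4(Z), Z), add(SSSZ, Z)), add(mul(Z, SZ), mul(SZ, Z)))
  [1] add(add(S(add(SSSZ, Z)), add(SSSZ, Z)), add(mul(Z, SZ), mul(SZ, Z)))
  [2] add(S(add(add(SSSZ, Z), add(SSSZ, Z))), add(mul(Z, SZ), mul(SZ, Z)))
  [3] S(add(add(add(SSSZ, Z), add(SSSZ, Z)), add(mul(Z, SZ), mul(SZ, Z))))
  [4] S(add(add(S(add(SSZ, Z)), add(SSSZ, Z)), add(mul(Z, SZ), mul(SZ, Z))))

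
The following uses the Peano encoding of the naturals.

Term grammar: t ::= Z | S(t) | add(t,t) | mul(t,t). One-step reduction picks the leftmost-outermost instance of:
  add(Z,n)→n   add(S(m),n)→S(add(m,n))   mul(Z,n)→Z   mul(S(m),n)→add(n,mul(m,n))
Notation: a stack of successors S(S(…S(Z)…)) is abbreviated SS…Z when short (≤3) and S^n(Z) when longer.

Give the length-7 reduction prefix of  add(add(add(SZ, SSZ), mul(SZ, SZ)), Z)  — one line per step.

  start: add(add(add(SZ, SSZ), mul(SZ, SZ)), Z)
  [1] add(add(S(add(Z, SSZ)), mul(SZ, SZ)), Z)
  [2] add(S(add(add(Z, SSZ), mul(SZ, SZ))), Z)
  [3] S(add(add(add(Z, SSZ), mul(SZ, SZ)), Z))
  [4] S(add(add(SSZ, mul(SZ, SZ)), Z))
  [5] S(add(S(add(SZ, mul(SZ, SZ))), Z))
  [6] S(S(add(add(SZ, mul(SZ, SZ)), Z)))
  [7] S(S(add(S(add(Z, mul(SZ, SZ))), Z)))

Answer: after 7 steps: S(S(add(S(add(Z, mul(SZ, SZ))), Z)))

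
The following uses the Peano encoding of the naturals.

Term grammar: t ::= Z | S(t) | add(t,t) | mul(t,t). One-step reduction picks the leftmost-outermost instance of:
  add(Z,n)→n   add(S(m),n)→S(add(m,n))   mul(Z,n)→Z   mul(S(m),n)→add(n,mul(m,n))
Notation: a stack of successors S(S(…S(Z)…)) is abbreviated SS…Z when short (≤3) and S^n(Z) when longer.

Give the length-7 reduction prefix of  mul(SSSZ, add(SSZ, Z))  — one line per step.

  start: mul(SSSZ, add(SSZ, Z))
  step 1: add(add(SSZ, Z), mul(SSZ, add(SSZ, Z)))
  step 2: add(S(add(SZ, Z)), mul(SSZ, add(SSZ, Z)))
  step 3: S(add(add(SZ, Z), mul(SSZ, add(SSZ, Z))))
  step 4: S(add(S(add(Z, Z)), mul(SSZ, add(SSZ, Z))))
  step 5: S(S(add(add(Z, Z), mul(SSZ, add(SSZ, Z)))))
  step 6: S(S(add(Z, mul(SSZ, add(SSZ, Z)))))
  step 7: S(S(mul(SSZ, add(SSZ, Z))))

Answer: after 7 steps: S(S(mul(SSZ, add(SSZ, Z))))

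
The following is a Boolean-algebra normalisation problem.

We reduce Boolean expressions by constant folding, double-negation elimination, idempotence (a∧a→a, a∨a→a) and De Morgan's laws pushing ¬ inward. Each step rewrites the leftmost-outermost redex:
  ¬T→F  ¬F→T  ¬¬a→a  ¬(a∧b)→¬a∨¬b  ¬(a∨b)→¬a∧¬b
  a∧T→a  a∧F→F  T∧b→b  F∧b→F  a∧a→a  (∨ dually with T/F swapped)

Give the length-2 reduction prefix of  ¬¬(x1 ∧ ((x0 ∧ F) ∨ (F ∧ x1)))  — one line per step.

  start: ¬¬(x1 ∧ ((x0 ∧ F) ∨ (F ∧ x1)))
  step 1: x1 ∧ ((x0 ∧ F) ∨ (F ∧ x1))
  step 2: x1 ∧ (F ∨ (F ∧ x1))

Answer: after 2 steps: x1 ∧ (F ∨ (F ∧ x1))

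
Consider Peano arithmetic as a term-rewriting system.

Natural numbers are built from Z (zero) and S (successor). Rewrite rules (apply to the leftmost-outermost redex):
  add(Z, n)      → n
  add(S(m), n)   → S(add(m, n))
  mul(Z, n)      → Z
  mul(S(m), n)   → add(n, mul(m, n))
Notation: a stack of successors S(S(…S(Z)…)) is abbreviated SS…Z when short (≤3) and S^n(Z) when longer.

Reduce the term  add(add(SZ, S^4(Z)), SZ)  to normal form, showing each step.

  start: add(add(SZ, S^4(Z)), SZ)
  step 1: add(S(add(Z, S^4(Z))), SZ)
  step 2: S(add(add(Z, S^4(Z)), SZ))
  step 3: S(add(S^4(Z), SZ))
  step 4: S(S(add(SSSZ, SZ)))
  step 5: S(S(S(add(SSZ, SZ))))
  step 6: S(S(S(S(add(SZ, SZ)))))
  step 7: S(S(S(S(S(add(Z, SZ))))))
  step 8: S^6(Z)

Answer: normal form = S^6(Z)  (in 8 steps)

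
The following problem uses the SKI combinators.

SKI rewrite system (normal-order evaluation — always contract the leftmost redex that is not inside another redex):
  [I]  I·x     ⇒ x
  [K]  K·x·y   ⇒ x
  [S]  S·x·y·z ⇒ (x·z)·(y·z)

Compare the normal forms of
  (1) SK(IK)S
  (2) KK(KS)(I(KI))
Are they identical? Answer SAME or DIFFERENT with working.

Term A:
  start: SK(IK)S
  [1] KS(IKS)
  [2] S

Term B:
  start: KK(KS)(I(KI))
  [1] K(I(KI))
  [2] K(KI)

Answer: DIFFERENT — A ⇓ S, B ⇓ K(KI)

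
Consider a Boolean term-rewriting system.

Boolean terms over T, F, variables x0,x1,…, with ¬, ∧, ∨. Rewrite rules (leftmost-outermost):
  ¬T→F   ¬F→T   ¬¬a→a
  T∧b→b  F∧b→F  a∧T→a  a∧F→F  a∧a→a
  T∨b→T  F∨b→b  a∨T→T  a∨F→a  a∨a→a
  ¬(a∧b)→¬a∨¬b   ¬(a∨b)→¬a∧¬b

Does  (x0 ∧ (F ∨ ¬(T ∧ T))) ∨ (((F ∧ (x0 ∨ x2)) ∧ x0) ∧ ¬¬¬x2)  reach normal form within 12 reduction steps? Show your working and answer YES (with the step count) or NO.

Answer: YES — reaches normal form F in 9 ≤ 12 steps

Derivation:
  start: (x0 ∧ (F ∨ ¬(T ∧ T))) ∨ (((F ∧ (x0 ∨ x2)) ∧ x0) ∧ ¬¬¬x2)
  step 1: (x0 ∧ ¬(T ∧ T)) ∨ (((F ∧ (x0 ∨ x2)) ∧ x0) ∧ ¬¬¬x2)
  step 2: (x0 ∧ (¬T ∨ ¬T)) ∨ (((F ∧ (x0 ∨ x2)) ∧ x0) ∧ ¬¬¬x2)
  step 3: (x0 ∧ ¬T) ∨ (((F ∧ (x0 ∨ x2)) ∧ x0) ∧ ¬¬¬x2)
  step 4: (x0 ∧ F) ∨ (((F ∧ (x0 ∨ x2)) ∧ x0) ∧ ¬¬¬x2)
  step 5: F ∨ (((F ∧ (x0 ∨ x2)) ∧ x0) ∧ ¬¬¬x2)
  step 6: ((F ∧ (x0 ∨ x2)) ∧ x0) ∧ ¬¬¬x2
  step 7: (F ∧ x0) ∧ ¬¬¬x2
  step 8: F ∧ ¬¬¬x2
  step 9: F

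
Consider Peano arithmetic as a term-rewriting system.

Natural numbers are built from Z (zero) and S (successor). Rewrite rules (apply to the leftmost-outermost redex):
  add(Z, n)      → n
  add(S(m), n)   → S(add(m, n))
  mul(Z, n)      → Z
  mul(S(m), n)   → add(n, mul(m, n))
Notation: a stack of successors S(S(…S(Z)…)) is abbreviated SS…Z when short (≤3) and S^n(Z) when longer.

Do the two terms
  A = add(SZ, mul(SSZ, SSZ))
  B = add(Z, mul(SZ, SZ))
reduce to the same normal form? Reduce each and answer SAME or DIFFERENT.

Term A:
  start: add(SZ, mul(SSZ, SSZ))
  →1  S(add(Z, mul(SSZ, SSZ)))
  →2  S(mul(SSZ, SSZ))
  →3  S(add(SSZ, mul(SZ, SSZ)))
  →4  S(S(add(SZ, mul(SZ, SSZ))))
  →5  S(S(S(add(Z, mul(SZ, SSZ)))))
  →6  S(S(S(mul(SZ, SSZ))))
  →7  S(S(S(add(SSZ, mul(Z, SSZ)))))
  →8  S(S(S(S(add(SZ, mul(Z, SSZ))))))
  →9  S(S(S(S(S(add(Z, mul(Z, SSZ)))))))
  →10  S(S(S(S(S(mul(Z, SSZ))))))
  →11  S^5(Z)

Term B:
  start: add(Z, mul(SZ, SZ))
  →1  mul(SZ, SZ)
  →2  add(SZ, mul(Z, SZ))
  →3  S(add(Z, mul(Z, SZ)))
  →4  S(mul(Z, SZ))
  →5  SZ

Answer: DIFFERENT — A ⇓ S^5(Z), B ⇓ SZ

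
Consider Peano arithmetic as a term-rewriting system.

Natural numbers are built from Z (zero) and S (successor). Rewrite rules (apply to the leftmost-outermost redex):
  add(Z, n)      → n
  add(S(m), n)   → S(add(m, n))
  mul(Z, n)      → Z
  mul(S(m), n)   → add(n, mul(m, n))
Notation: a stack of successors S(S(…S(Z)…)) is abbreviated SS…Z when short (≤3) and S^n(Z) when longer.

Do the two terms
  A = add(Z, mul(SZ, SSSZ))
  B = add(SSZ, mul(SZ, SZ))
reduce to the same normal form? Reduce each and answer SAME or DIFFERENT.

Term A:
  start: add(Z, mul(SZ, SSSZ))
  step 1: mul(SZ, SSSZ)
  step 2: add(SSSZ, mul(Z, SSSZ))
  step 3: S(add(SSZ, mul(Z, SSSZ)))
  step 4: S(S(add(SZ, mul(Z, SSSZ))))
  step 5: S(S(S(add(Z, mul(Z, SSSZ)))))
  step 6: S(S(S(mul(Z, SSSZ))))
  step 7: SSSZ

Term B:
  start: add(SSZ, mul(SZ, SZ))
  step 1: S(add(SZ, mul(SZ, SZ)))
  step 2: S(S(add(Z, mul(SZ, SZ))))
  step 3: S(S(mul(SZ, SZ)))
  step 4: S(S(add(SZ, mul(Z, SZ))))
  step 5: S(S(S(add(Z, mul(Z, SZ)))))
  step 6: S(S(S(mul(Z, SZ))))
  step 7: SSSZ

Answer: SAME — A ⇓ SSSZ, B ⇓ SSSZ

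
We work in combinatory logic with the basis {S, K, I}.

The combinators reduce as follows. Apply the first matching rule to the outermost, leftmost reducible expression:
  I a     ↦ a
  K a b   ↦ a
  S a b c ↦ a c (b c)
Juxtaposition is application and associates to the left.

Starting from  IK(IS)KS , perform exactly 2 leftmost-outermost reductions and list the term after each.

Answer: after 2 steps: ISS

Reduction:
  start: IK(IS)KS
  [1] K(IS)KS
  [2] ISS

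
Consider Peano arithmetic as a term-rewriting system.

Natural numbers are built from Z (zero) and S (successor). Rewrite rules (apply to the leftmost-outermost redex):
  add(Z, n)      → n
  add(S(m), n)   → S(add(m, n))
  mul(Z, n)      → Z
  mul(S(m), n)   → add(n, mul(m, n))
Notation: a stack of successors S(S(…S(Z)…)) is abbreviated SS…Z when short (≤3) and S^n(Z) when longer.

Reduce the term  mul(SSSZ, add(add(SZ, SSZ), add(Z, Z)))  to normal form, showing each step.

Answer: normal form = S^9(Z)  (in 37 steps)

Derivation:
  start: mul(SSSZ, add(add(SZ, SSZ), add(Z, Z)))
  step 1: add(add(add(SZ, SSZ), add(Z, Z)), mul(SSZ, add(add(SZ, SSZ), add(Z, Z))))
  step 2: add(add(S(add(Z, SSZ)), add(Z, Z)), mul(SSZ, add(add(SZ, SSZ), add(Z, Z))))
  step 3: add(S(add(add(Z, SSZ), add(Z, Z))), mul(SSZ, add(add(SZ, SSZ), add(Z, Z))))
  step 4: S(add(add(add(Z, SSZ), add(Z, Z)), mul(SSZ, add(add(SZ, SSZ), add(Z, Z)))))
  step 5: S(add(add(SSZ, add(Z, Z)), mul(SSZ, add(add(SZ, SSZ), add(Z, Z)))))
  step 6: S(add(S(add(SZ, add(Z, Z))), mul(SSZ, add(add(SZ, SSZ), add(Z, Z)))))
  step 7: S(S(add(add(SZ, add(Z, Z)), mul(SSZ, add(add(SZ, SSZ), add(Z, Z))))))
  step 8: S(S(add(S(add(Z, add(Z, Z))), mul(SSZ, add(add(SZ, SSZ), add(Z, Z))))))
  step 9: S(S(S(add(add(Z, add(Z, Z)), mul(SSZ, add(add(SZ, SSZ), add(Z, Z)))))))
  step 10: S(S(S(add(add(Z, Z), mul(SSZ, add(add(SZ, SSZ), add(Z, Z)))))))
  step 11: S(S(S(add(Z, mul(SSZ, add(add(SZ, SSZ), add(Z, Z)))))))
  step 12: S(S(S(mul(SSZ, add(add(SZ, SSZ), add(Z, Z))))))
  step 13: S(S(S(add(add(add(SZ, SSZ), add(Z, Z)), mul(SZ, add(add(SZ, SSZ), add(Z, Z)))))))
  step 14: S(S(S(add(add(S(add(Z, SSZ)), add(Z, Z)), mul(SZ, add(add(SZ, SSZ), add(Z, Z)))))))
  step 15: S(S(S(add(S(add(add(Z, SSZ), add(Z, Z))), mul(SZ, add(add(SZ, SSZ), add(Z, Z)))))))
  step 16: S(S(S(S(add(add(add(Z, SSZ), add(Z, Z)), mul(SZ, add(add(SZ, SSZ), add(Z, Z))))))))
  step 17: S(S(S(S(add(add(SSZ, add(Z, Z)), mul(SZ, add(add(SZ, SSZ), add(Z, Z))))))))
  step 18: S(S(S(S(add(S(add(SZ, add(Z, Z))), mul(SZ, add(add(SZ, SSZ), add(Z, Z))))))))
  step 19: S(S(S(S(S(add(add(SZ, add(Z, Z)), mul(SZ, add(add(SZ, SSZ), add(Z, Z)))))))))
  step 20: S(S(S(S(S(add(S(add(Z, add(Z, Z))), mul(SZ, add(add(SZ, SSZ), add(Z, Z)))))))))
  step 21: S(S(S(S(S(S(add(add(Z, add(Z, Z)), mul(SZ, add(add(SZ, SSZ), add(Z, Z))))))))))
  step 22: S(S(S(S(S(S(add(add(Z, Z), mul(SZ, add(add(SZ, SSZ), add(Z, Z))))))))))
  step 23: S(S(S(S(S(S(add(Z, mul(SZ, add(add(SZ, SSZ), add(Z, Z))))))))))
  step 24: S(S(S(S(S(S(mul(SZ, add(add(SZ, SSZ), add(Z, Z)))))))))
  step 25: S(S(S(S(S(S(add(add(add(SZ, SSZ), add(Z, Z)), mul(Z, add(add(SZ, SSZ), add(Z, Z))))))))))
  step 26: S(S(S(S(S(S(add(add(S(add(Z, SSZ)), add(Z, Z)), mul(Z, add(add(SZ, SSZ), add(Z, Z))))))))))
  step 27: S(S(S(S(S(S(add(S(add(add(Z, SSZ), add(Z, Z))), mul(Z, add(add(SZ, SSZ), add(Z, Z))))))))))
  step 28: S(S(S(S(S(S(S(add(add(add(Z, SSZ), add(Z, Z)), mul(Z, add(add(SZ, SSZ), add(Z, Z)))))))))))
  step 29: S(S(S(S(S(S(S(add(add(SSZ, add(Z, Z)), mul(Z, add(add(SZ, SSZ), add(Z, Z)))))))))))
  step 30: S(S(S(S(S(S(S(add(S(add(SZ, add(Z, Z))), mul(Z, add(add(SZ, SSZ), add(Z, Z)))))))))))
  step 31: S(S(S(S(S(S(S(S(add(add(SZ, add(Z, Z)), mul(Z, add(add(SZ, SSZ), add(Z, Z))))))))))))
  step 32: S(S(S(S(S(S(S(S(add(S(add(Z, add(Z, Z))), mul(Z, add(add(SZ, SSZ), add(Z, Z))))))))))))
  step 33: S(S(S(S(S(S(S(S(S(add(add(Z, add(Z, Z)), mul(Z, add(add(SZ, SSZ), add(Z, Z)))))))))))))
  step 34: S(S(S(S(S(S(S(S(S(add(add(Z, Z), mul(Z, add(add(SZ, SSZ), add(Z, Z)))))))))))))
  step 35: S(S(S(S(S(S(S(S(S(add(Z, mul(Z, add(add(SZ, SSZ), add(Z, Z)))))))))))))
  step 36: S(S(S(S(S(S(S(S(S(mul(Z, add(add(SZ, SSZ), add(Z, Z))))))))))))
  step 37: S^9(Z)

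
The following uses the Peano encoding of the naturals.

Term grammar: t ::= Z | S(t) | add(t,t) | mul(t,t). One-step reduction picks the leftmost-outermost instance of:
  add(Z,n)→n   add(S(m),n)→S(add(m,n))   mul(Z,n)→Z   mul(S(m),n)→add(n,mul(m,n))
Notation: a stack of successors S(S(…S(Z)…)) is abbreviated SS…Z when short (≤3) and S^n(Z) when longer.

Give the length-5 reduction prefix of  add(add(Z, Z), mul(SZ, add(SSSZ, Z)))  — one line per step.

  start: add(add(Z, Z), mul(SZ, add(SSSZ, Z)))
  [1] add(Z, mul(SZ, add(SSSZ, Z)))
  [2] mul(SZ, add(SSSZ, Z))
  [3] add(add(SSSZ, Z), mul(Z, add(SSSZ, Z)))
  [4] add(S(add(SSZ, Z)), mul(Z, add(SSSZ, Z)))
  [5] S(add(add(SSZ, Z), mul(Z, add(SSSZ, Z))))

Answer: after 5 steps: S(add(add(SSZ, Z), mul(Z, add(SSSZ, Z))))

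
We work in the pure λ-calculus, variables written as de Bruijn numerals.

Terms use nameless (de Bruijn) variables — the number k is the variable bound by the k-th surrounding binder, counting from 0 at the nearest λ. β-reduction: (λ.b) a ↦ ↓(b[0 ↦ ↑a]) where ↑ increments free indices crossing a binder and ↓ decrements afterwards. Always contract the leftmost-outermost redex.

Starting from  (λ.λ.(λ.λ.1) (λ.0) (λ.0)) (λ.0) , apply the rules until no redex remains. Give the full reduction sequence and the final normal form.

Answer: normal form = λ.λ.0  (in 3 steps)

Reduction:
  start: (λ.λ.(λ.λ.1) (λ.0) (λ.0)) (λ.0)
  →1  λ.(λ.λ.1) (λ.0) (λ.0)
  →2  λ.(λ.λ.0) (λ.0)
  →3  λ.λ.0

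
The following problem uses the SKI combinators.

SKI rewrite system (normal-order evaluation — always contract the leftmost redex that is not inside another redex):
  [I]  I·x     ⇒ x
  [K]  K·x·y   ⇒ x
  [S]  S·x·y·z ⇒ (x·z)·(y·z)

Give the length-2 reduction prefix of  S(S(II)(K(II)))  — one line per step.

  start: S(S(II)(K(II)))
  step 1: S(SI(K(II)))
  step 2: S(SI(KI))

Answer: after 2 steps: S(SI(KI))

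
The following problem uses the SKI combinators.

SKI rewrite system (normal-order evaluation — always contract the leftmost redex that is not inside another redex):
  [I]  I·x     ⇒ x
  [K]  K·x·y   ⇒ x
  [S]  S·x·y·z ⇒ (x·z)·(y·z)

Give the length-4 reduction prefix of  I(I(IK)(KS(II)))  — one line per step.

Answer: after 4 steps: KS

Reduction:
  start: I(I(IK)(KS(II)))
  →1  I(IK)(KS(II))
  →2  IK(KS(II))
  →3  K(KS(II))
  →4  KS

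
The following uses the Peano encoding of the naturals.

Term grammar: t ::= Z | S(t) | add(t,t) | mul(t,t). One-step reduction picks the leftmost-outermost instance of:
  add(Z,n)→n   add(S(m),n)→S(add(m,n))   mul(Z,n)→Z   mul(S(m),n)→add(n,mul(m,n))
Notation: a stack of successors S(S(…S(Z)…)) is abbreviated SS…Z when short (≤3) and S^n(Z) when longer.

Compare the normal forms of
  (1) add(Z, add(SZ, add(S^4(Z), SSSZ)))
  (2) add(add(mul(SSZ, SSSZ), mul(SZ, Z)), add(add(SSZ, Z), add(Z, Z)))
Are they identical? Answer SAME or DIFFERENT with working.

Answer: SAME — A ⇓ S^8(Z), B ⇓ S^8(Z)

Reduction:
Term A:
  start: add(Z, add(SZ, add(S^4(Z), SSSZ)))
  →1  add(SZ, add(S^4(Z), SSSZ))
  →2  S(add(Z, add(S^4(Z), SSSZ)))
  →3  S(add(S^4(Z), SSSZ))
  →4  S(S(add(SSSZ, SSSZ)))
  →5  S(S(S(add(SSZ, SSSZ))))
  →6  S(S(S(S(add(SZ, SSSZ)))))
  →7  S(S(S(S(S(add(Z, SSSZ))))))
  →8  S^8(Z)

Term B:
  start: add(add(mul(SSZ, SSSZ), mul(SZ, Z)), add(add(SSZ, Z), add(Z, Z)))
  →1  add(add(add(SSSZ, mul(SZ, SSSZ)), mul(SZ, Z)), add(add(SSZ, Z), add(Z, Z)))
  →2  add(add(S(add(SSZ, mul(SZ, SSSZ))), mul(SZ, Z)), add(add(SSZ, Z), add(Z, Z)))
  →3  add(S(add(add(SSZ, mul(SZ, SSSZ)), mul(SZ, Z))), add(add(SSZ, Z), add(Z, Z)))
  →4  S(add(add(add(SSZ, mul(SZ, SSSZ)), mul(SZ, Z)), add(add(SSZ, Z), add(Z, Z))))
  →5  S(add(add(S(add(SZ, mul(SZ, SSSZ))), mul(SZ, Z)), add(add(SSZ, Z), add(Z, Z))))
  →6  S(add(S(add(add(SZ, mul(SZ, SSSZ)), mul(SZ, Z))), add(add(SSZ, Z), add(Z, Z))))
  →7  S(S(add(add(add(SZ, mul(SZ, SSSZ)), mul(SZ, Z)), add(add(SSZ, Z), add(Z, Z)))))
  →8  S(S(add(add(S(add(Z, mul(SZ, SSSZ))), mul(SZ, Z)), add(add(SSZ, Z), add(Z, Z)))))
  →9  S(S(add(S(add(add(Z, mul(SZ, SSSZ)), mul(SZ, Z))), add(add(SSZ, Z), add(Z, Z)))))
  →10  S(S(S(add(add(add(Z, mul(SZ, SSSZ)), mul(SZ, Z)), add(add(SSZ, Z), add(Z, Z))))))
  →11  S(S(S(add(add(mul(SZ, SSSZ), mul(SZ, Z)), add(add(SSZ, Z), add(Z, Z))))))
  →12  S(S(S(add(add(add(SSSZ, mul(Z, SSSZ)), mul(SZ, Z)), add(add(SSZ, Z), add(Z, Z))))))
  →13  S(S(S(add(add(S(add(SSZ, mul(Z, SSSZ))), mul(SZ, Z)), add(add(SSZ, Z), add(Z, Z))))))
  →14  S(S(S(add(S(add(add(SSZ, mul(Z, SSSZ)), mul(SZ, Z))), add(add(SSZ, Z), add(Z, Z))))))
  →15  S(S(S(S(add(add(add(SSZ, mul(Z, SSSZ)), mul(SZ, Z)), add(add(SSZ, Z), add(Z, Z)))))))
  →16  S(S(S(S(add(add(S(add(SZ, mul(Z, SSSZ))), mul(SZ, Z)), add(add(SSZ, Z), add(Z, Z)))))))
  →17  S(S(S(S(add(S(add(add(SZ, mul(Z, SSSZ)), mul(SZ, Z))), add(add(SSZ, Z), add(Z, Z)))))))
  →18  S(S(S(S(S(add(add(add(SZ, mul(Z, SSSZ)), mul(SZ, Z)), add(add(SSZ, Z), add(Z, Z))))))))
  →19  S(S(S(S(S(add(add(S(add(Z, mul(Z, SSSZ))), mul(SZ, Z)), add(add(SSZ, Z), add(Z, Z))))))))
  →20  S(S(S(S(S(add(S(add(add(Z, mul(Z, SSSZ)), mul(SZ, Z))), add(add(SSZ, Z), add(Z, Z))))))))
  →21  S(S(S(S(S(S(add(add(add(Z, mul(Z, SSSZ)), mul(SZ, Z)), add(add(SSZ, Z), add(Z, Z)))))))))
  →22  S(S(S(S(S(S(add(add(mul(Z, SSSZ), mul(SZ, Z)), add(add(SSZ, Z), add(Z, Z)))))))))
  →23  S(S(S(S(S(S(add(add(Z, mul(SZ, Z)), add(add(SSZ, Z), add(Z, Z)))))))))
  →24  S(S(S(S(S(S(add(mul(SZ, Z), add(add(SSZ, Z), add(Z, Z)))))))))
  →25  S(S(S(S(S(S(add(add(Z, mul(Z, Z)), add(add(SSZ, Z), add(Z, Z)))))))))
  →26  S(S(S(S(S(S(add(mul(Z, Z), add(add(SSZ, Z), add(Z, Z)))))))))
  →27  S(S(S(S(S(S(add(Z, add(add(SSZ, Z), add(Z, Z)))))))))
  →28  S(S(S(S(S(S(add(add(SSZ, Z), add(Z, Z))))))))
  →29  S(S(S(S(S(S(add(S(add(SZ, Z)), add(Z, Z))))))))
  →30  S(S(S(S(S(S(S(add(add(SZ, Z), add(Z, Z)))))))))
  →31  S(S(S(S(S(S(S(add(S(add(Z, Z)), add(Z, Z)))))))))
  →32  S(S(S(S(S(S(S(S(add(add(Z, Z), add(Z, Z))))))))))
  →33  S(S(S(S(S(S(S(S(add(Z, add(Z, Z))))))))))
  →34  S(S(S(S(S(S(S(S(add(Z, Z)))))))))
  →35  S^8(Z)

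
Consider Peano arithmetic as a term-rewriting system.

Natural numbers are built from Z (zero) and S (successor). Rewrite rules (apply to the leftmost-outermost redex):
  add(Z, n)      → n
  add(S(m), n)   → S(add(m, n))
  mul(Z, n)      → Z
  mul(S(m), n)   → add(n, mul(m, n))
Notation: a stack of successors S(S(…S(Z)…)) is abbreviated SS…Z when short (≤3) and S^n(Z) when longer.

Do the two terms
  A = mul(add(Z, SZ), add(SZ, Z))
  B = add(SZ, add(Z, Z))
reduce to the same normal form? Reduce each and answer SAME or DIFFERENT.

Term A:
  start: mul(add(Z, SZ), add(SZ, Z))
  [1] mul(SZ, add(SZ, Z))
  [2] add(add(SZ, Z), mul(Z, add(SZ, Z)))
  [3] add(S(add(Z, Z)), mul(Z, add(SZ, Z)))
  [4] S(add(add(Z, Z), mul(Z, add(SZ, Z))))
  [5] S(add(Z, mul(Z, add(SZ, Z))))
  [6] S(mul(Z, add(SZ, Z)))
  [7] SZ

Term B:
  start: add(SZ, add(Z, Z))
  [1] S(add(Z, add(Z, Z)))
  [2] S(add(Z, Z))
  [3] SZ

Answer: SAME — A ⇓ SZ, B ⇓ SZ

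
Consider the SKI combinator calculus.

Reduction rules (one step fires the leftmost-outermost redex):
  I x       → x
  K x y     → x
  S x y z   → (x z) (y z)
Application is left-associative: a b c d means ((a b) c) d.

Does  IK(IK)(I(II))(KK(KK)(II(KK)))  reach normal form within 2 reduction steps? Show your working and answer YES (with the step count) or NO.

Answer: NO — after 2 steps the term is IK(KK(KK)(II(KK))), not yet normal

Reduction:
  start: IK(IK)(I(II))(KK(KK)(II(KK)))
  →1  K(IK)(I(II))(KK(KK)(II(KK)))
  →2  IK(KK(KK)(II(KK)))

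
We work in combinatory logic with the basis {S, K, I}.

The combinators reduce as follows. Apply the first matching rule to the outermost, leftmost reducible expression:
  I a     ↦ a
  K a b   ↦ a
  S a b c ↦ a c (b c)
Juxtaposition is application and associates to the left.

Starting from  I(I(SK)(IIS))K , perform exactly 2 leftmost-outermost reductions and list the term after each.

Answer: after 2 steps: SK(IIS)K

Reduction:
  start: I(I(SK)(IIS))K
  step 1: I(SK)(IIS)K
  step 2: SK(IIS)K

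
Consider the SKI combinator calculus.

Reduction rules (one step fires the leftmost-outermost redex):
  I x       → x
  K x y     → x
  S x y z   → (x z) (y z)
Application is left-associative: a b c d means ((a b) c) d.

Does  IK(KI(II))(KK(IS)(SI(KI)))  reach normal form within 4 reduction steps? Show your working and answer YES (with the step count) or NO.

  start: IK(KI(II))(KK(IS)(SI(KI)))
  →1  K(KI(II))(KK(IS)(SI(KI)))
  →2  KI(II)
  →3  I

Answer: YES — reaches normal form I in 3 ≤ 4 steps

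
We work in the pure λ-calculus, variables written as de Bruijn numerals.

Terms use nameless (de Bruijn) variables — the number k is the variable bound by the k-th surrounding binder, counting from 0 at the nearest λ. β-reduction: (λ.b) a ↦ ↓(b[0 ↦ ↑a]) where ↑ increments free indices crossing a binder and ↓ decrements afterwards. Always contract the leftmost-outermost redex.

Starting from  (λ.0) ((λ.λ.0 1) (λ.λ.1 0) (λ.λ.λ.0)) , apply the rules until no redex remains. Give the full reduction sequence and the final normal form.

  start: (λ.0) ((λ.λ.0 1) (λ.λ.1 0) (λ.λ.λ.0))
  [1] (λ.λ.0 1) (λ.λ.1 0) (λ.λ.λ.0)
  [2] (λ.0 (λ.λ.1 0)) (λ.λ.λ.0)
  [3] (λ.λ.λ.0) (λ.λ.1 0)
  [4] λ.λ.0

Answer: normal form = λ.λ.0  (in 4 steps)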